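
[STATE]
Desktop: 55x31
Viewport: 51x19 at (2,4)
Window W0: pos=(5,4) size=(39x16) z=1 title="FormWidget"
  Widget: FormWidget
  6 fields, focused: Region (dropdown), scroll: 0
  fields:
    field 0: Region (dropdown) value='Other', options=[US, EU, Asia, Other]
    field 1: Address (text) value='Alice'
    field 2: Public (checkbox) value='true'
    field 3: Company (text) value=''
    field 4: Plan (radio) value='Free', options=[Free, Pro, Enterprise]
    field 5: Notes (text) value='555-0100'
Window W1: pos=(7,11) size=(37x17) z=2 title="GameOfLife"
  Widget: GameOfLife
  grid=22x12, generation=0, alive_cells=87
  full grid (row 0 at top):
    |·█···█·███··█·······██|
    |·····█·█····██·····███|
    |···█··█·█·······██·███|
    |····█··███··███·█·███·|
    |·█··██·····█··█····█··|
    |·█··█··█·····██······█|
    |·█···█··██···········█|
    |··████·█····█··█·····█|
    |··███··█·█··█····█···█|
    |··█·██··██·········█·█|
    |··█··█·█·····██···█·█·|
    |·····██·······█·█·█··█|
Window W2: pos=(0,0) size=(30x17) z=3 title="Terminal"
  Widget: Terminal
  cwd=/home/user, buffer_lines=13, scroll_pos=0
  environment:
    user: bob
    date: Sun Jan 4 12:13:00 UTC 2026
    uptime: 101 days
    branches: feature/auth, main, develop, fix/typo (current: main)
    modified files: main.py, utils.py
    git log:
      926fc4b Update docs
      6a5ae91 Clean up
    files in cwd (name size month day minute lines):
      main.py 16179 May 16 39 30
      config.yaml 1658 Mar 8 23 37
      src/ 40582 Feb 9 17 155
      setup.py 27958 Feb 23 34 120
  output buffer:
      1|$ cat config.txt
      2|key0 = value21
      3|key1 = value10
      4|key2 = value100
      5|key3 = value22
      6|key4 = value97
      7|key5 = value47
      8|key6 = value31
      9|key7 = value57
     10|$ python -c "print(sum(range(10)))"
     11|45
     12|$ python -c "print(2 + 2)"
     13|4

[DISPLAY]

ey0 = value21              ┃━━━━━━━━━━━━━┓         
ey1 = value10              ┃             ┃         
ey2 = value100             ┃─────────────┨         
ey3 = value22              ┃           ▼]┃         
ey4 = value97              ┃            ]┃         
ey5 = value47              ┃             ┃         
ey6 = value31              ┃            ]┃         
ey7 = value57              ┃━━━━━━━━━━━━━┓         
 python -c "print(sum(range┃             ┃         
5                          ┃─────────────┨         
 python -c "print(2 + 2)"  ┃             ┃         
                           ┃             ┃         
━━━━━━━━━━━━━━━━━━━━━━━━━━━┛             ┃         
   ┃ ┃···█··█·█·······██·███             ┃         
   ┃ ┃····█··███··███·█·███·             ┃         
   ┗━┃·█··██·····█··█····█··             ┃         
     ┃·█··█··█·····██······█             ┃         
     ┃·█···█··██···········█             ┃         
     ┃··████·█····█··█·····█             ┃         


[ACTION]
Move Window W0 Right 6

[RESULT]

ey0 = value21              ┃━━━━━━━━━━━━━━━━━━━┓   
ey1 = value10              ┃                   ┃   
ey2 = value100             ┃───────────────────┨   
ey3 = value22              ┃er               ▼]┃   
ey4 = value97              ┃ce                ]┃   
ey5 = value47              ┃                   ┃   
ey6 = value31              ┃                  ]┃   
ey7 = value57              ┃━━━━━━━━━━━━━┓ ( ) ┃   
 python -c "print(sum(range┃             ┃    ]┃   
5                          ┃─────────────┨     ┃   
 python -c "print(2 + 2)"  ┃             ┃     ┃   
                           ┃             ┃     ┃   
━━━━━━━━━━━━━━━━━━━━━━━━━━━┛             ┃     ┃   
     ┃···█··█·█·······██·███             ┃     ┃   
     ┃····█··███··███·█·███·             ┃     ┃   
     ┃·█··██·····█··█····█··             ┃━━━━━┛   
     ┃·█··█··█·····██······█             ┃         
     ┃·█···█··██···········█             ┃         
     ┃··████·█····█··█·····█             ┃         


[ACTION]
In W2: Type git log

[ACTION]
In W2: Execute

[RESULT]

ey4 = value97              ┃━━━━━━━━━━━━━━━━━━━┓   
ey5 = value47              ┃                   ┃   
ey6 = value31              ┃───────────────────┨   
ey7 = value57              ┃er               ▼]┃   
 python -c "print(sum(range┃ce                ]┃   
5                          ┃                   ┃   
 python -c "print(2 + 2)"  ┃                  ]┃   
                           ┃━━━━━━━━━━━━━┓ ( ) ┃   
 git log                   ┃             ┃    ]┃   
26fc4b Update docs         ┃─────────────┨     ┃   
a5ae91 Clean up            ┃             ┃     ┃   
 █                         ┃             ┃     ┃   
━━━━━━━━━━━━━━━━━━━━━━━━━━━┛             ┃     ┃   
     ┃···█··█·█·······██·███             ┃     ┃   
     ┃····█··███··███·█·███·             ┃     ┃   
     ┃·█··██·····█··█····█··             ┃━━━━━┛   
     ┃·█··█··█·····██······█             ┃         
     ┃·█···█··██···········█             ┃         
     ┃··████·█····█··█·····█             ┃         


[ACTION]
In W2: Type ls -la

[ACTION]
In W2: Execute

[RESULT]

5                          ┃━━━━━━━━━━━━━━━━━━━┓   
 python -c "print(2 + 2)"  ┃                   ┃   
                           ┃───────────────────┨   
 git log                   ┃er               ▼]┃   
26fc4b Update docs         ┃ce                ]┃   
a5ae91 Clean up            ┃                   ┃   
 ls -la                    ┃                  ]┃   
rw-r--r--  1 bob group    1┃━━━━━━━━━━━━━┓ ( ) ┃   
rw-r--r--  1 bob group     ┃             ┃    ]┃   
rwxr-xr-x  1 bob group    4┃─────────────┨     ┃   
rw-r--r--  1 bob group    2┃             ┃     ┃   
 █                         ┃             ┃     ┃   
━━━━━━━━━━━━━━━━━━━━━━━━━━━┛             ┃     ┃   
     ┃···█··█·█·······██·███             ┃     ┃   
     ┃····█··███··███·█·███·             ┃     ┃   
     ┃·█··██·····█··█····█··             ┃━━━━━┛   
     ┃·█··█··█·····██······█             ┃         
     ┃·█···█··██···········█             ┃         
     ┃··████·█····█··█·····█             ┃         


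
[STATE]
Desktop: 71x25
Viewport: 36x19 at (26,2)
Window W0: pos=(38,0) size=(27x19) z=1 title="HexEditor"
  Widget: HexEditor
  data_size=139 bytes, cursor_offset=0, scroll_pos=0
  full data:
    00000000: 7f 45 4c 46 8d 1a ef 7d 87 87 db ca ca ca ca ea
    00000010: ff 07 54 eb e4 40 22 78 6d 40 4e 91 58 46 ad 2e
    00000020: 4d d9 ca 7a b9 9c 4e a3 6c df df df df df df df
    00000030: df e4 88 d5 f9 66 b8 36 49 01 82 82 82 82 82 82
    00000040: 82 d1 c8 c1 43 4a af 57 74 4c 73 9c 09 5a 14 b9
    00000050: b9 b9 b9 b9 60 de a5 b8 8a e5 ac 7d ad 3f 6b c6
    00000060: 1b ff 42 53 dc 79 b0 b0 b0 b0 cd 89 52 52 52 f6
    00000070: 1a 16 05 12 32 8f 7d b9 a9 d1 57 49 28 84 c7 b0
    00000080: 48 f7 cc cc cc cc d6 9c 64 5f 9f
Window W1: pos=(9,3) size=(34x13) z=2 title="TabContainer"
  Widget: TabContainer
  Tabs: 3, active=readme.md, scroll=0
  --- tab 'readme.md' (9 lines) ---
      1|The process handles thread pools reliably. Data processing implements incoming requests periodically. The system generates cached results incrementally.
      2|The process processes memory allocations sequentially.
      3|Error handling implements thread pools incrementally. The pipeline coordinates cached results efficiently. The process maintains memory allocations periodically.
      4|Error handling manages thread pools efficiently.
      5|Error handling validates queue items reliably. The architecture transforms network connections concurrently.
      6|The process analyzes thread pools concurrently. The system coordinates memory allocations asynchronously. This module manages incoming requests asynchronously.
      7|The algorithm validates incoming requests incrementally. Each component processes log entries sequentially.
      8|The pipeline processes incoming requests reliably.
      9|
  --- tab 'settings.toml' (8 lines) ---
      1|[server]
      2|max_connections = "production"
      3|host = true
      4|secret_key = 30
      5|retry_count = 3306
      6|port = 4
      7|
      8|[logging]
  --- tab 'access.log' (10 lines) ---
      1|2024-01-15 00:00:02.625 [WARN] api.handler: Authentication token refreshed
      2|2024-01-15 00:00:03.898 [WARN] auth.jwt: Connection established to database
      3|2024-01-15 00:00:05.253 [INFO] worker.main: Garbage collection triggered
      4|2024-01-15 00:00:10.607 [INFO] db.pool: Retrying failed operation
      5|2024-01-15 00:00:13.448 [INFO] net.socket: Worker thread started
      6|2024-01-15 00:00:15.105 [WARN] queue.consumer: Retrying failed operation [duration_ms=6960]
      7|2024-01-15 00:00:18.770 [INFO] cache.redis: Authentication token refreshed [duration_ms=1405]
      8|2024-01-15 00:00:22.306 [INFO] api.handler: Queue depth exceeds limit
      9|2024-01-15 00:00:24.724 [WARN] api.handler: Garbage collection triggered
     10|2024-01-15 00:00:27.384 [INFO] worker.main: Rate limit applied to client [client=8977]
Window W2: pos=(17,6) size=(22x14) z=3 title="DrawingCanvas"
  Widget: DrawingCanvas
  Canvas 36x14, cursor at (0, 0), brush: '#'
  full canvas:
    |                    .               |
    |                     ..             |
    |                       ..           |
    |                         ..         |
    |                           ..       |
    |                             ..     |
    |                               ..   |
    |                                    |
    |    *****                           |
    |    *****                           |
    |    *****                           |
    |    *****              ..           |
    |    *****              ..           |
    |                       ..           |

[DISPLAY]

            ┠───────────────────────
━━━━━━━━━━━━━━━━┓0000  7F 45 4c 46 8
                ┃0010  ff 07 54 eb e
────────────────┨0020  4d d9 ca 7a b
━━━━━━━━━━━━┓acc┃0030  df e4 88 d5 f
Canvas      ┃───┃0040  82 d1 c8 c1 4
────────────┨ols┃0050  b9 b9 b9 b9 6
            ┃all┃0060  1b ff 42 53 d
            ┃ead┃0070  1a 16 05 12 3
            ┃ po┃0080  48 f7 cc cc c
            ┃e i┃                   
            ┃ool┃                   
            ┃ing┃                   
            ┃━━━┛                   
            ┃                       
*           ┃                       
*           ┃━━━━━━━━━━━━━━━━━━━━━━━
━━━━━━━━━━━━┛                       
                                    


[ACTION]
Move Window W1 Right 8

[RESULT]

            ┠───────────────────────
━━━━━━━━━━━━━━━━━━━━━━━━┓ 45 4c 46 8
ainer                   ┃ 07 54 eb e
────────────────────────┨ d9 ca 7a b
━━━━━━━━━━━━┓.toml │ acc┃ e4 88 d5 f
Canvas      ┃───────────┃ d1 c8 c1 4
────────────┨hread pools┃ b9 b9 b9 6
            ┃ memory all┃ ff 42 53 d
            ┃ents thread┃ 16 05 12 3
            ┃s thread po┃ f7 cc cc c
            ┃tes queue i┃           
            ┃thread pool┃           
            ┃es incoming┃           
            ┃━━━━━━━━━━━┛           
            ┃                       
*           ┃                       
*           ┃━━━━━━━━━━━━━━━━━━━━━━━
━━━━━━━━━━━━┛                       
                                    


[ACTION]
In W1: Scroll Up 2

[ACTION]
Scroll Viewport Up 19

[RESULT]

            ┏━━━━━━━━━━━━━━━━━━━━━━━
            ┃ HexEditor             
            ┠───────────────────────
━━━━━━━━━━━━━━━━━━━━━━━━┓ 45 4c 46 8
ainer                   ┃ 07 54 eb e
────────────────────────┨ d9 ca 7a b
━━━━━━━━━━━━┓.toml │ acc┃ e4 88 d5 f
Canvas      ┃───────────┃ d1 c8 c1 4
────────────┨hread pools┃ b9 b9 b9 6
            ┃ memory all┃ ff 42 53 d
            ┃ents thread┃ 16 05 12 3
            ┃s thread po┃ f7 cc cc c
            ┃tes queue i┃           
            ┃thread pool┃           
            ┃es incoming┃           
            ┃━━━━━━━━━━━┛           
            ┃                       
*           ┃                       
*           ┃━━━━━━━━━━━━━━━━━━━━━━━


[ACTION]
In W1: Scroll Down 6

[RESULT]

            ┏━━━━━━━━━━━━━━━━━━━━━━━
            ┃ HexEditor             
            ┠───────────────────────
━━━━━━━━━━━━━━━━━━━━━━━━┓ 45 4c 46 8
ainer                   ┃ 07 54 eb e
────────────────────────┨ d9 ca 7a b
━━━━━━━━━━━━┓.toml │ acc┃ e4 88 d5 f
Canvas      ┃───────────┃ d1 c8 c1 4
────────────┨es incoming┃ b9 b9 b9 6
            ┃s incoming ┃ ff 42 53 d
            ┃           ┃ 16 05 12 3
            ┃           ┃ f7 cc cc c
            ┃           ┃           
            ┃           ┃           
            ┃           ┃           
            ┃━━━━━━━━━━━┛           
            ┃                       
*           ┃                       
*           ┃━━━━━━━━━━━━━━━━━━━━━━━


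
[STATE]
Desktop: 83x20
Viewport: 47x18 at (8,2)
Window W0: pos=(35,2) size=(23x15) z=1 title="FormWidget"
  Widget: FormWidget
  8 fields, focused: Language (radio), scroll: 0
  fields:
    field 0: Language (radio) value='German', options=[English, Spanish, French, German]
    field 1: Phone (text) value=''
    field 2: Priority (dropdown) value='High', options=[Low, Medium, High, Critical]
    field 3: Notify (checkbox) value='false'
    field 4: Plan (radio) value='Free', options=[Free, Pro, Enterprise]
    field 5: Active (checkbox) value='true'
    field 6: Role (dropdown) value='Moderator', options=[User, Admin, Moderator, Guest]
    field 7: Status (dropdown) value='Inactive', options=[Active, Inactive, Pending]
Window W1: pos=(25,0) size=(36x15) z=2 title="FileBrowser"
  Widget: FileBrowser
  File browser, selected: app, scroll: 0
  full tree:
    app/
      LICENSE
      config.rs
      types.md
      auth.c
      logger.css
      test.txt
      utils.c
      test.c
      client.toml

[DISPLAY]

                 ┠─────────────────────────────
                 ┃> [-] app/                   
                 ┃    LICENSE                  
                 ┃    config.rs                
                 ┃    types.md                 
                 ┃    auth.c                   
                 ┃    logger.css               
                 ┃    test.txt                 
                 ┃    utils.c                  
                 ┃    test.c                   
                 ┃    client.toml              
                 ┃                             
                 ┗━━━━━━━━━━━━━━━━━━━━━━━━━━━━━
                           ┃                   
                           ┗━━━━━━━━━━━━━━━━━━━
                                               
                                               
                                               


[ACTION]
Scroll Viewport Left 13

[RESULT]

                         ┠─────────────────────
                         ┃> [-] app/           
                         ┃    LICENSE          
                         ┃    config.rs        
                         ┃    types.md         
                         ┃    auth.c           
                         ┃    logger.css       
                         ┃    test.txt         
                         ┃    utils.c          
                         ┃    test.c           
                         ┃    client.toml      
                         ┃                     
                         ┗━━━━━━━━━━━━━━━━━━━━━
                                   ┃           
                                   ┗━━━━━━━━━━━
                                               
                                               
                                               


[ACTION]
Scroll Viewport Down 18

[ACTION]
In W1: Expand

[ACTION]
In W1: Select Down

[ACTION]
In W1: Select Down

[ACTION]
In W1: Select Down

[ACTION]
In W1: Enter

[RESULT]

                         ┠─────────────────────
                         ┃  [-] app/           
                         ┃    LICENSE          
                         ┃    config.rs        
                         ┃  > types.md         
                         ┃    auth.c           
                         ┃    logger.css       
                         ┃    test.txt         
                         ┃    utils.c          
                         ┃    test.c           
                         ┃    client.toml      
                         ┃                     
                         ┗━━━━━━━━━━━━━━━━━━━━━
                                   ┃           
                                   ┗━━━━━━━━━━━
                                               
                                               
                                               


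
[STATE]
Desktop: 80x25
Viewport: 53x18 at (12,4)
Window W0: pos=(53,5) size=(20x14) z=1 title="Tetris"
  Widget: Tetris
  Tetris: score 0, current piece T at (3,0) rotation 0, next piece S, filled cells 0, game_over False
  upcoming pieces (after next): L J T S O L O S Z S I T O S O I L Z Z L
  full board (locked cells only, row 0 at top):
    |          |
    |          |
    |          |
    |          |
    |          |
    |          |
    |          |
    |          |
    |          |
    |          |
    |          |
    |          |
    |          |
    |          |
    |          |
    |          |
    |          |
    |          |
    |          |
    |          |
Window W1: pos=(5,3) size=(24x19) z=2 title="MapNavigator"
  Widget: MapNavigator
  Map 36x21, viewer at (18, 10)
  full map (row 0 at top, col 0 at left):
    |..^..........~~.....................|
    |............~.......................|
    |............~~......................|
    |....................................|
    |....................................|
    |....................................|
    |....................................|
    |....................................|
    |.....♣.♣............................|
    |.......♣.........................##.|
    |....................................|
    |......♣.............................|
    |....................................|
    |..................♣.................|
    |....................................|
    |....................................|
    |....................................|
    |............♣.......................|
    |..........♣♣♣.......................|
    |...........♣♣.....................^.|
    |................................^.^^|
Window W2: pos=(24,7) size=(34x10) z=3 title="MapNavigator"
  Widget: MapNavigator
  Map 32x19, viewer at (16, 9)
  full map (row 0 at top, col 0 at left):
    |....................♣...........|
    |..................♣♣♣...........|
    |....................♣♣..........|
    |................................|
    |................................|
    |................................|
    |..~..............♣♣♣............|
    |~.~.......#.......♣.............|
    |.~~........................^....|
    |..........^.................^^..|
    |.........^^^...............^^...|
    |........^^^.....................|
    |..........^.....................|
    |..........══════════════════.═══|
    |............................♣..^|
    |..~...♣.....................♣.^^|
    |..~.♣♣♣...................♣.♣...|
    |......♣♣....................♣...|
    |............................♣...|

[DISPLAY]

vigator         ┃                                    
────────────────┨                        ┏━━━━━━━━━━━
................┃                        ┃ Tetris    
............┏━━━━━━━━━━━━━━━━━━━━━━━━━━━━━━━━┓───────
............┃ MapNavigator                   ┃       
............┠────────────────────────────────┨       
............┃..~..............♣♣♣............┃       
............┃~.~.......#.......♣.............┃       
............┃.~~........................^....┃       
.....@......┃..........^.....@...........^^..┃       
............┃.........^^^...............^^...┃       
............┃........^^^.....................┃       
.....♣......┗━━━━━━━━━━━━━━━━━━━━━━━━━━━━━━━━┛       
................┃                        ┃           
................┃                        ┗━━━━━━━━━━━
................┃                                    
................┃                                    
━━━━━━━━━━━━━━━━┛                                    


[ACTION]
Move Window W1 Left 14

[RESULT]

or         ┃                                         
───────────┨                             ┏━━━━━━━━━━━
...........┃                             ┃ Tetris    
...........┃┏━━━━━━━━━━━━━━━━━━━━━━━━━━━━━━━━┓───────
...........┃┃ MapNavigator                   ┃       
...........┃┠────────────────────────────────┨       
...........┃┃..~..............♣♣♣............┃       
...........┃┃~.~.......#.......♣.............┃       
...........┃┃.~~........................^....┃       
@..........┃┃..........^.....@...........^^..┃       
...........┃┃.........^^^...............^^...┃       
...........┃┃........^^^.....................┃       
♣..........┃┗━━━━━━━━━━━━━━━━━━━━━━━━━━━━━━━━┛       
...........┃                             ┃           
...........┃                             ┗━━━━━━━━━━━
...........┃                                         
...........┃                                         
━━━━━━━━━━━┛                                         


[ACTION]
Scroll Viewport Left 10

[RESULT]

MapNavigator         ┃                               
─────────────────────┨                             ┏━
.....................┃                             ┃ 
.....................┃┏━━━━━━━━━━━━━━━━━━━━━━━━━━━━━━
.....................┃┃ MapNavigator                 
.....................┃┠──────────────────────────────
.....................┃┃..~..............♣♣♣..........
.....................┃┃~.~.......#.......♣...........
.....................┃┃.~~........................^..
..........@..........┃┃..........^.....@...........^^
.....................┃┃.........^^^...............^^.
.....................┃┃........^^^...................
..........♣..........┃┗━━━━━━━━━━━━━━━━━━━━━━━━━━━━━━
.....................┃                             ┃ 
.....................┃                             ┗━
.....................┃                               
....♣................┃                               
━━━━━━━━━━━━━━━━━━━━━┛                               


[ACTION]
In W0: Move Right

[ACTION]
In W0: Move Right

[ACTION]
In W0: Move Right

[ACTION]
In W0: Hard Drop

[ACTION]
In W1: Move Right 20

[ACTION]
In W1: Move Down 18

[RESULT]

MapNavigator         ┃                               
─────────────────────┨                             ┏━
...........          ┃                             ┃ 
...........          ┃┏━━━━━━━━━━━━━━━━━━━━━━━━━━━━━━
...........          ┃┃ MapNavigator                 
...........          ┃┠──────────────────────────────
...........          ┃┃..~..............♣♣♣..........
...........          ┃┃~.~.......#.......♣...........
.........^.          ┃┃.~~........................^..
.......^.^@          ┃┃..........^.....@...........^^
                     ┃┃.........^^^...............^^.
                     ┃┃........^^^...................
                     ┃┗━━━━━━━━━━━━━━━━━━━━━━━━━━━━━━
                     ┃                             ┃ 
                     ┃                             ┗━
                     ┃                               
                     ┃                               
━━━━━━━━━━━━━━━━━━━━━┛                               


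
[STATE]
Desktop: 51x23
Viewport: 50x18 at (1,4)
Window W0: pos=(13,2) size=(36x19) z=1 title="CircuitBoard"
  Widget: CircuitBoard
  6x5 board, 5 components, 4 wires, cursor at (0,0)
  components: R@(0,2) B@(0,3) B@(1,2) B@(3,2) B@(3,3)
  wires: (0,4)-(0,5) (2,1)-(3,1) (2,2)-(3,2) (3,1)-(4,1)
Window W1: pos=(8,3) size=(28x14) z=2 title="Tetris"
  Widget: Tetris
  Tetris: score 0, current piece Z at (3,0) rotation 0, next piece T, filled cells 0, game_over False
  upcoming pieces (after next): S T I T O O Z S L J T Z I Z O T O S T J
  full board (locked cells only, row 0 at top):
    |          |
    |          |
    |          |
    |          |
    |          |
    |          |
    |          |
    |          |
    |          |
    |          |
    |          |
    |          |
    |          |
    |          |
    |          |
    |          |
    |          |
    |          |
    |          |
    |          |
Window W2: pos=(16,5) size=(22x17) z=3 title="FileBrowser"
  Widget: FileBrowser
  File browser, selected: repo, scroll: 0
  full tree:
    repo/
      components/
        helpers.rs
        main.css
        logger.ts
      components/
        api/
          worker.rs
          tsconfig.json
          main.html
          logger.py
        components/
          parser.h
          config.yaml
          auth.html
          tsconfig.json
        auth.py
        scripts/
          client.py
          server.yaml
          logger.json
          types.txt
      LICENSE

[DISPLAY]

       ┃ Tetris                   ┃────────────┨  
       ┠───────┏━━━━━━━━━━━━━━━━━━━━┓          ┃  
       ┃       ┃ FileBrowser        ┃·         ┃  
       ┃       ┠────────────────────┨          ┃  
       ┃       ┃> [-] repo/         ┃          ┃  
       ┃       ┃    [+] components/ ┃          ┃  
       ┃       ┃    [+] components/ ┃          ┃  
       ┃       ┃    LICENSE         ┃          ┃  
       ┃       ┃                    ┃          ┃  
       ┃       ┃                    ┃          ┃  
       ┃       ┃                    ┃          ┃  
       ┃       ┃                    ┃          ┃  
       ┗━━━━━━━┃                    ┃          ┃  
            ┃  ┃                    ┃          ┃  
            ┃  ┃                    ┃          ┃  
            ┃  ┃                    ┃          ┃  
            ┗━━┃                    ┃━━━━━━━━━━┛  
               ┗━━━━━━━━━━━━━━━━━━━━┛             


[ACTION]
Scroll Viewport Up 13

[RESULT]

                                                  
                                                  
            ┏━━━━━━━━━━━━━━━━━━━━━━━━━━━━━━━━━━┓  
       ┏━━━━━━━━━━━━━━━━━━━━━━━━━━┓            ┃  
       ┃ Tetris                   ┃────────────┨  
       ┠───────┏━━━━━━━━━━━━━━━━━━━━┓          ┃  
       ┃       ┃ FileBrowser        ┃·         ┃  
       ┃       ┠────────────────────┨          ┃  
       ┃       ┃> [-] repo/         ┃          ┃  
       ┃       ┃    [+] components/ ┃          ┃  
       ┃       ┃    [+] components/ ┃          ┃  
       ┃       ┃    LICENSE         ┃          ┃  
       ┃       ┃                    ┃          ┃  
       ┃       ┃                    ┃          ┃  
       ┃       ┃                    ┃          ┃  
       ┃       ┃                    ┃          ┃  
       ┗━━━━━━━┃                    ┃          ┃  
            ┃  ┃                    ┃          ┃  


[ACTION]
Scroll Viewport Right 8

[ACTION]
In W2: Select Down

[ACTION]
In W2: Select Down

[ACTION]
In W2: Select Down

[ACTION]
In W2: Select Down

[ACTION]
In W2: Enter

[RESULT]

                                                  
                                                  
            ┏━━━━━━━━━━━━━━━━━━━━━━━━━━━━━━━━━━┓  
       ┏━━━━━━━━━━━━━━━━━━━━━━━━━━┓            ┃  
       ┃ Tetris                   ┃────────────┨  
       ┠───────┏━━━━━━━━━━━━━━━━━━━━┓          ┃  
       ┃       ┃ FileBrowser        ┃·         ┃  
       ┃       ┠────────────────────┨          ┃  
       ┃       ┃  [-] repo/         ┃          ┃  
       ┃       ┃    [+] components/ ┃          ┃  
       ┃       ┃    [+] components/ ┃          ┃  
       ┃       ┃  > LICENSE         ┃          ┃  
       ┃       ┃                    ┃          ┃  
       ┃       ┃                    ┃          ┃  
       ┃       ┃                    ┃          ┃  
       ┃       ┃                    ┃          ┃  
       ┗━━━━━━━┃                    ┃          ┃  
            ┃  ┃                    ┃          ┃  


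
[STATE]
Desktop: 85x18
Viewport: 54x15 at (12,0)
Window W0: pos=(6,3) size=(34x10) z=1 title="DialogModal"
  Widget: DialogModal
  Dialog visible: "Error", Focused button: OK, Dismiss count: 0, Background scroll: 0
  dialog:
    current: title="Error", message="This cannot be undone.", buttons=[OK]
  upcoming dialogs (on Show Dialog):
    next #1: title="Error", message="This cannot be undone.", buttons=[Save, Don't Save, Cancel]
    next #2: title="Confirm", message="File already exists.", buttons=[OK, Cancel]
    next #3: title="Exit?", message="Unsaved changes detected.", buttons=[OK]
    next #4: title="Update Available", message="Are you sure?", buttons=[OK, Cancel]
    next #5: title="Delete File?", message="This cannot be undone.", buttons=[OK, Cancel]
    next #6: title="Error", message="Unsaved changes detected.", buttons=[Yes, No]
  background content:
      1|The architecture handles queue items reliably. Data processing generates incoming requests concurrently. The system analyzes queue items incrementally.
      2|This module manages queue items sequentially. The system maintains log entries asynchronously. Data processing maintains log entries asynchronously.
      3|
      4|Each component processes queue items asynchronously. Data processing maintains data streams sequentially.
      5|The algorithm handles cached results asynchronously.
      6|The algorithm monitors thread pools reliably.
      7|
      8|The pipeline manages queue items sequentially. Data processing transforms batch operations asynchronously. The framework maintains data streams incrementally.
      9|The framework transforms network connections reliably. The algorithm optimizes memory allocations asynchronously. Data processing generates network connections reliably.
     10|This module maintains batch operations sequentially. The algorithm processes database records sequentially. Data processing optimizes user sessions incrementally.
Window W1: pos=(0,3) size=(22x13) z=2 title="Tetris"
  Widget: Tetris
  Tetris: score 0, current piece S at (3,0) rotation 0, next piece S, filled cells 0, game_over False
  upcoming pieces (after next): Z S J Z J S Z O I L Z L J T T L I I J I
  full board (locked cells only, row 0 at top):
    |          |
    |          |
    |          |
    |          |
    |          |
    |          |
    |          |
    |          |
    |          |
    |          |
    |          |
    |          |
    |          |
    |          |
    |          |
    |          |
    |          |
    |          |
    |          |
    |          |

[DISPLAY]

                                                      
                                                      
                                                      
━━━━━━━━━┓━━━━━━━━━━━━━━━━━┓                          
         ┃                 ┃                          
─────────┨─────────────────┨                          
Next:    ┃─────────────┐e i┃                          
 ░░      ┃ror          │ms ┃                          
░░       ┃t be undone. │   ┃                          
         ┃OK]          │e i┃                          
         ┃─────────────┘res┃                          
         ┃onitors thread po┃                          
Score:   ┃━━━━━━━━━━━━━━━━━┛                          
0        ┃                                            
         ┃                                            


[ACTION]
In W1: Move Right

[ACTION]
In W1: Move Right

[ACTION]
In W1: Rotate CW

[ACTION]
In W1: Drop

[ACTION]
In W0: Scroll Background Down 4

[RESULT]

                                                      
                                                      
                                                      
━━━━━━━━━┓━━━━━━━━━━━━━━━━━┓                          
         ┃                 ┃                          
─────────┨─────────────────┨                          
Next:    ┃─────────────┐res┃                          
 ░░      ┃ror          │ po┃                          
░░       ┃t be undone. │   ┃                          
         ┃OK]          │ems┃                          
         ┃─────────────┘ork┃                          
         ┃ntains batch oper┃                          
Score:   ┃━━━━━━━━━━━━━━━━━┛                          
0        ┃                                            
         ┃                                            


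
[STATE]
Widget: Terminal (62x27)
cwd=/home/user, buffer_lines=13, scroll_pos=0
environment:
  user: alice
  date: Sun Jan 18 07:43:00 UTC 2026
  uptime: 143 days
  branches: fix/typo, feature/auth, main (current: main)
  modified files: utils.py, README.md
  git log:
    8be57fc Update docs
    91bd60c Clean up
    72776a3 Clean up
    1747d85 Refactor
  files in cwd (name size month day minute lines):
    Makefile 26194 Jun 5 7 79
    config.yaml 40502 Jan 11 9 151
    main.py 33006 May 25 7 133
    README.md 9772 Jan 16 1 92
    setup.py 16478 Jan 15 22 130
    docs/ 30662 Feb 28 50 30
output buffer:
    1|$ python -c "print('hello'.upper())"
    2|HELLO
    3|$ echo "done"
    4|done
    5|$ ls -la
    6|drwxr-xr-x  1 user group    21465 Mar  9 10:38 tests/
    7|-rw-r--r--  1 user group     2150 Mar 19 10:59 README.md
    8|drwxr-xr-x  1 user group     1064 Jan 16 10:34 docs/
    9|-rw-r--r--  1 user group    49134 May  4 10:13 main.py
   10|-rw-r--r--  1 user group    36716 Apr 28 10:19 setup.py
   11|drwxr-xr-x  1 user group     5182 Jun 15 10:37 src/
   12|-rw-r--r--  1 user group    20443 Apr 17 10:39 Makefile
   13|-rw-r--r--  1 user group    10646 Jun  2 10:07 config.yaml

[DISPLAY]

$ python -c "print('hello'.upper())"                          
HELLO                                                         
$ echo "done"                                                 
done                                                          
$ ls -la                                                      
drwxr-xr-x  1 user group    21465 Mar  9 10:38 tests/         
-rw-r--r--  1 user group     2150 Mar 19 10:59 README.md      
drwxr-xr-x  1 user group     1064 Jan 16 10:34 docs/          
-rw-r--r--  1 user group    49134 May  4 10:13 main.py        
-rw-r--r--  1 user group    36716 Apr 28 10:19 setup.py       
drwxr-xr-x  1 user group     5182 Jun 15 10:37 src/           
-rw-r--r--  1 user group    20443 Apr 17 10:39 Makefile       
-rw-r--r--  1 user group    10646 Jun  2 10:07 config.yaml    
$ █                                                           
                                                              
                                                              
                                                              
                                                              
                                                              
                                                              
                                                              
                                                              
                                                              
                                                              
                                                              
                                                              
                                                              


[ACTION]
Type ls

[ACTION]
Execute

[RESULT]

$ python -c "print('hello'.upper())"                          
HELLO                                                         
$ echo "done"                                                 
done                                                          
$ ls -la                                                      
drwxr-xr-x  1 user group    21465 Mar  9 10:38 tests/         
-rw-r--r--  1 user group     2150 Mar 19 10:59 README.md      
drwxr-xr-x  1 user group     1064 Jan 16 10:34 docs/          
-rw-r--r--  1 user group    49134 May  4 10:13 main.py        
-rw-r--r--  1 user group    36716 Apr 28 10:19 setup.py       
drwxr-xr-x  1 user group     5182 Jun 15 10:37 src/           
-rw-r--r--  1 user group    20443 Apr 17 10:39 Makefile       
-rw-r--r--  1 user group    10646 Jun  2 10:07 config.yaml    
$ ls                                                          
Makefile  config.yaml  main.py  README.md  setup.py  docs/    
$ █                                                           
                                                              
                                                              
                                                              
                                                              
                                                              
                                                              
                                                              
                                                              
                                                              
                                                              
                                                              
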